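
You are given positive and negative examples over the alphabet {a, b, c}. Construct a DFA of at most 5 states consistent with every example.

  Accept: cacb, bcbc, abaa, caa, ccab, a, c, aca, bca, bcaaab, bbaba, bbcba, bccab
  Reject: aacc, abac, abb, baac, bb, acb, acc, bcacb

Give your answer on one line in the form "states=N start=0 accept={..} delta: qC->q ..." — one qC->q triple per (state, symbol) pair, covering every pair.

states=3 start=0 accept={0,1} delta: 0a->0 0b->1 0c->1 1a->1 1b->2 1c->2 2a->0 2b->0 2c->0

Grow the machine one transition at a time. Run the examples from 0; the earliest place one falls off (shortest prefix, ties alphabetical) gets sent to the lowest-numbered state that keeps every Accept/Reject pair distinguishable — a pair clashes when both reach the same state with identical unread suffix — and to a fresh state only if none does.
a: 0a undefined. 0a->0: ok.
b: 0b undefined. 0b->0: no, cacb/bcacb meet in 0 with "cacb" left. Open state 1: 0b->1.
c: 0c undefined. 0c->0: no, cacb/acb meet in 1. 0c->1: ok.
ba: 1a undefined. 1a->0: no, cacb/abb meet in 1 with "b" left. 1a->1: ok.
bb: 1b undefined. 1b->0: no, a/abb meet in 0. 1b->1: no, abaa/abb meet in 1. Open state 2: 1b->2.
bc: 1c undefined. 1c->0: no, bcbc/aacc meet in 0. 1c->1: no, cacb/abb meet in 2. 1c->2: ok.
bba: 2a undefined. 2a->0: ok.
bbc: 2c undefined. 2c->0: ok.
bcb: 2b undefined. 2b->0: ok.
All examples now run through 3 states with every (state, symbol) defined. Accept strings end in {0,1}, Reject strings end in {2}; accept={0,1}.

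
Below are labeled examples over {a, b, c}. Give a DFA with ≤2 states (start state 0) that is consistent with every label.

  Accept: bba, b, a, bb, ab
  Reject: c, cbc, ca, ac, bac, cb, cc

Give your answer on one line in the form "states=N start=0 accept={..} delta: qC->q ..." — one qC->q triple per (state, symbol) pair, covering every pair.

states=2 start=0 accept={0} delta: 0a->0 0b->0 0c->1 1a->1 1b->1 1c->1

State merging on the prefix tree: take the shortest (then alphabetical) example prefix whose next move is undefined and point that move at state 0, else 1, else 2, ...; a target is out if some Accept/Reject pair would then sit in one state with the same input left (inseparable). If every existing state is out, open a new one.
a: 0a undefined. 0a->0: ok.
b: 0b undefined. 0b->0: ok.
c: 0c undefined. 0c->0: no, bba/c meet in 0. Open state 1: 0c->1.
ca: 1a undefined. 1a->0: no, bba/ca meet in 0. 1a->1: ok.
cb: 1b undefined. 1b->0: no, bba/cb meet in 0. 1b->1: ok.
cc: 1c undefined. 1c->0: no, bba/cbc meet in 0. 1c->1: ok.
All examples now run through 2 states with every (state, symbol) defined. Accept strings end in {0}, Reject strings end in {1}; accept={0}.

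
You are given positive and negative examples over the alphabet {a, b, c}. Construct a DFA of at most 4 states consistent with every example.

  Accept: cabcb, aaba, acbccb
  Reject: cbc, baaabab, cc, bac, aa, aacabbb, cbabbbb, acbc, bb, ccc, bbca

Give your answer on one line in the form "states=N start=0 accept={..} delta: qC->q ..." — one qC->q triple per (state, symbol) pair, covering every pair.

Fold the examples into a partial DFA from state 0: repeatedly fix the first undefined (state, symbol) met by the shortest-then-alphabetical prefix, trying targets in increasing order and rejecting any under which an Accept and a Reject string meet in one state with the same remainder; add a state when all current targets are rejected. Accepting states are where Accept strings end.
a: 0a undefined. 0a->0: ok.
b: 0b undefined. 0b->0: no, aaba/baaabab meet in 0. Open state 1: 0b->1.
c: 0c undefined. 0c->0: ok.
ba: 1a undefined. 1a->0: no, aaba/cc meet in 0. 1a->1: ok.
bb: 1b undefined. 1b->0: no, aaba/baaabab meet in 1. 1b->1: no, aaba/baaabab meet in 1. Open state 2: 1b->2.
bac: 1c undefined. 1c->0: ok.
bbc: 2c undefined. 2c->0: ok.
cbabb: 2b undefined. 2b->0: ok.
baaaba: 2a undefined. 2a->0: no, cabcb/baaabab meet in 1. 2a->1: ok.
All examples now run through 3 states with every (state, symbol) defined. Accept strings end in {1}, Reject strings end in {0,2}; accept={1}.

states=3 start=0 accept={1} delta: 0a->0 0b->1 0c->0 1a->1 1b->2 1c->0 2a->1 2b->0 2c->0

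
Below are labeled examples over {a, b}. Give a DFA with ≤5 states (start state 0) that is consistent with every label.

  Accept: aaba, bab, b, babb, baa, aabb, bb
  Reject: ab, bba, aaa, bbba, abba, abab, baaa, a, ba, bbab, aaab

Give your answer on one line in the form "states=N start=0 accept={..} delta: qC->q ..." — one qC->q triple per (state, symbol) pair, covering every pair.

Fold the examples into a partial DFA from state 0: repeatedly fix the first undefined (state, symbol) met by the shortest-then-alphabetical prefix, trying targets in increasing order and rejecting any under which an Accept and a Reject string meet in one state with the same remainder; add a state when all current targets are rejected. Accepting states are where Accept strings end.
a: 0a undefined. 0a->0: no, aaba/ba meet in 0 with "ba" left. Open state 1: 0a->1.
b: 0b undefined. 0b->0: no, bab/ab meet in 1 with "b" left. 0b->1: no, b/a meet in 1. Open state 2: 0b->2.
aa: 1a undefined. 1a->0: no, aaba/ba meet in 2 with "a" left. 1a->1: ok.
ab: 1b undefined. 1b->0: no, aaba/aaa meet in 1. 1b->1: no, aaba/ab meet in 1. 1b->2: no, aaba/ba meet in 2 with "a" left. Open state 3: 1b->3.
ba: 2a undefined. 2a->0: no, baa/aaa meet in 1. 2a->1: no, bab/ab meet in 3. 2a->2: no, b/baaa meet in 2. 2a->3: ok.
bb: 2b undefined. 2b->0: ok.
aba: 3a undefined. 3a->0: no, b/abab meet in 2. 3a->1: no, aaba/bba meet in 1. 3a->2: no, bb/abab meet in 0. 3a->3: no, aaba/ab meet in 3. Open state 4: 3a->4.
abb: 3b undefined. 3b->0: ok.
abab: 4b undefined. 4b->0: no, bab/abab meet in 0. 4b->1: ok.
baaa: 4a undefined. 4a->0: no, bab/baaa meet in 0. 4a->1: ok.
All examples now run through 5 states with every (state, symbol) defined. Accept strings end in {0,2,4}, Reject strings end in {1,3}; accept={0,2,4}.

states=5 start=0 accept={0,2,4} delta: 0a->1 0b->2 1a->1 1b->3 2a->3 2b->0 3a->4 3b->0 4a->1 4b->1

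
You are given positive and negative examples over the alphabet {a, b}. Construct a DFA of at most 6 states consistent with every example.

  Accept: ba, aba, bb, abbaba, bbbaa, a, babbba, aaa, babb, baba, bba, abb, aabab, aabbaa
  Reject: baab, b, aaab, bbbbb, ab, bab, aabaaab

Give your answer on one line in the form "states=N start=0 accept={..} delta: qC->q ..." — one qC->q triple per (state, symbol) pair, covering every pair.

Grow the machine one transition at a time. Run the examples from 0; the earliest place one falls off (shortest prefix, ties alphabetical) gets sent to the lowest-numbered state that keeps every Accept/Reject pair distinguishable — a pair clashes when both reach the same state with identical unread suffix — and to a fresh state only if none does.
a: 0a undefined. 0a->0: no, aabab/bab meet in 0 with "bab" left. Open state 1: 0a->1.
b: 0b undefined. 0b->0: no, bb/b meet in 0. 0b->1: no, bb/ab meet in 1 with "b" left. Open state 2: 0b->2.
aa: 1a undefined. 1a->0: no, aabab/bab meet in 2 with "ab" left. 1a->1: ok.
ab: 1b undefined. 1b->0: no, abb/b meet in 2. 1b->1: no, aba/aaab meet in 1. 1b->2: no, aabab/bab meet in 2 with "ab" left. Open state 3: 1b->3.
ba: 2a undefined. 2a->0: ok.
bb: 2b undefined. 2b->0: ok.
aba: 3a undefined. 3a->0: no, aabab/b meet in 2. 3a->1: no, aabab/baab meet in 3. 3a->2: no, aba/b meet in 2. 3a->3: no, aba/baab meet in 3. Open state 4: 3a->4.
abb: 3b undefined. 3b->0: ok.
aabaa: 4a undefined. 4a->0: ok.
aabab: 4b undefined. 4b->0: ok.
All examples now run through 5 states with every (state, symbol) defined. Accept strings end in {0,1,4}, Reject strings end in {2,3}; accept={0,1,4}.

states=5 start=0 accept={0,1,4} delta: 0a->1 0b->2 1a->1 1b->3 2a->0 2b->0 3a->4 3b->0 4a->0 4b->0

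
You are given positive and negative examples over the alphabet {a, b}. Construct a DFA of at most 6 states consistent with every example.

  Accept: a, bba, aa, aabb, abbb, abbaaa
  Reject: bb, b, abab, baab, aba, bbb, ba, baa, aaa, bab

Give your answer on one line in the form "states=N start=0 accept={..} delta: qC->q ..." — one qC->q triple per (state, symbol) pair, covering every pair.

states=4 start=0 accept={1,3} delta: 0a->1 0b->2 1a->3 1b->3 2a->2 2b->0 3a->0 3b->1

Fold the examples into a partial DFA from state 0: repeatedly fix the first undefined (state, symbol) met by the shortest-then-alphabetical prefix, trying targets in increasing order and rejecting any under which an Accept and a Reject string meet in one state with the same remainder; add a state when all current targets are rejected. Accepting states are where Accept strings end.
a: 0a undefined. 0a->0: no, a/aaa meet in 0. Open state 1: 0a->1.
b: 0b undefined. 0b->0: no, a/ba meet in 1. 0b->1: no, a/b meet in 1. Open state 2: 0b->2.
aa: 1a undefined. 1a->0: no, a/aaa meet in 1. 1a->1: no, a/aaa meet in 1. 1a->2: no, aa/b meet in 2. Open state 3: 1a->3.
ab: 1b undefined. 1b->0: no, a/aba meet in 1. 1b->1: no, aa/aba meet in 3. 1b->2: no, abbb/bbb meet in 2 with "bb" left. 1b->3: ok.
ba: 2a undefined. 2a->0: no, a/baa meet in 1. 2a->1: no, a/ba meet in 1. 2a->2: ok.
bb: 2b undefined. 2b->0: ok.
aaa: 3a undefined. 3a->0: ok.
aab: 3b undefined. 3b->0: no, aabb/b meet in 2. 3b->1: ok.
All examples now run through 4 states with every (state, symbol) defined. Accept strings end in {1,3}, Reject strings end in {0,2}; accept={1,3}.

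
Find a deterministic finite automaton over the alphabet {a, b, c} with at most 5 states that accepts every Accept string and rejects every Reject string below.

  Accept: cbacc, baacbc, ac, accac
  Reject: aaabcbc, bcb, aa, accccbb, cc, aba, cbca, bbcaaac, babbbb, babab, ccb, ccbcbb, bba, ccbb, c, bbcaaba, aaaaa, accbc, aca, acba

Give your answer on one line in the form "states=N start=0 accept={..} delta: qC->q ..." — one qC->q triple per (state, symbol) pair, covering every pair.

State merging on the prefix tree: take the shortest (then alphabetical) example prefix whose next move is undefined and point that move at state 0, else 1, else 2, ...; a target is out if some Accept/Reject pair would then sit in one state with the same input left (inseparable). If every existing state is out, open a new one.
a: 0a undefined. 0a->0: no, ac/c meet in 0 with "c" left. Open state 1: 0a->1.
b: 0b undefined. 0b->0: ok.
c: 0c undefined. 0c->0: ok.
aa: 1a undefined. 1a->0: no, baacbc/bcb meet in 0. 1a->1: no, ac/bbcaaac meet in 1 with "c" left. Open state 2: 1a->2.
ab: 1b undefined. 1b->0: ok.
ac: 1c undefined. 1c->0: no, cbacc/bcb meet in 0. 1c->1: no, cbacc/aba meet in 1. 1c->2: no, baacbc/accbc meet in 2 with "cbc" left. Open state 3: 1c->3.
aaa: 2a undefined. 2a->0: ok.
aca: 3a undefined. 3a->0: ok.
acb: 3b undefined. 3b->0: ok.
acc: 3c undefined. 3c->0: no, cbacc/aaabcbc meet in 0. 3c->1: no, cbacc/aba meet in 1. 3c->2: no, cbacc/aa meet in 2. 3c->3: no, accac/aaabcbc meet in 0. Open state 4: 3c->4.
acca: 4a undefined. 4a->0: no, accac/aaabcbc meet in 0. 4a->1: ok.
accb: 4b undefined. 4b->0: ok.
accc: 4c undefined. 4c->0: ok.
baac: 2c undefined. 2c->0: no, baacbc/aaabcbc meet in 0. 2c->1: no, baacbc/aaabcbc meet in 0. 2c->2: ok.
baacb: 2b undefined. 2b->0: no, baacbc/aaabcbc meet in 0. 2b->1: ok.
All examples now run through 5 states with every (state, symbol) defined. Accept strings end in {3,4}, Reject strings end in {0,1,2}; accept={3,4}.

states=5 start=0 accept={3,4} delta: 0a->1 0b->0 0c->0 1a->2 1b->0 1c->3 2a->0 2b->1 2c->2 3a->0 3b->0 3c->4 4a->1 4b->0 4c->0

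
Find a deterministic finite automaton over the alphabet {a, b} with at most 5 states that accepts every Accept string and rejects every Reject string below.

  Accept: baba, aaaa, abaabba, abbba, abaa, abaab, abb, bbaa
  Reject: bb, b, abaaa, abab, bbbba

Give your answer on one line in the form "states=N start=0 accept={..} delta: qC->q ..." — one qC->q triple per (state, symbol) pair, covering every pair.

State merging on the prefix tree: take the shortest (then alphabetical) example prefix whose next move is undefined and point that move at state 0, else 1, else 2, ...; a target is out if some Accept/Reject pair would then sit in one state with the same input left (inseparable). If every existing state is out, open a new one.
a: 0a undefined. 0a->0: no, abb/bb meet in 0 with "bb" left. Open state 1: 0a->1.
b: 0b undefined. 0b->0: ok.
aa: 1a undefined. 1a->0: no, aaaa/bb meet in 0. 1a->1: no, aaaa/bbbba meet in 1. Open state 2: 1a->2.
ab: 1b undefined. 1b->0: no, baba/bbbba meet in 1. 1b->1: no, aaaa/abaaa meet in 2 with "aa" left. 1b->2: ok.
aaa: 2a undefined. 2a->0: no, baba/bb meet in 0. 2a->1: no, baba/abaaa meet in 1. 2a->2: no, baba/abaaa meet in 2. Open state 3: 2a->3.
abb: 2b undefined. 2b->0: no, abbba/bbbba meet in 1. 2b->1: no, abb/bbbba meet in 1. 2b->2: ok.
aaaa: 3a undefined. 3a->0: no, aaaa/bb meet in 0. 3a->1: no, aaaa/bbbba meet in 1. 3a->2: no, baba/abaaa meet in 3. 3a->3: no, baba/abaaa meet in 3. Open state 4: 3a->4.
abab: 3b undefined. 3b->0: ok.
abaaa: 4a undefined. 4a->0: ok.
abaab: 4b undefined. 4b->0: no, abaabba/bbbba meet in 1. 4b->1: no, abaab/bbbba meet in 1. 4b->2: ok.
All examples now run through 5 states with every (state, symbol) defined. Accept strings end in {2,3,4}, Reject strings end in {0,1}; accept={2,3,4}.

states=5 start=0 accept={2,3,4} delta: 0a->1 0b->0 1a->2 1b->2 2a->3 2b->2 3a->4 3b->0 4a->0 4b->2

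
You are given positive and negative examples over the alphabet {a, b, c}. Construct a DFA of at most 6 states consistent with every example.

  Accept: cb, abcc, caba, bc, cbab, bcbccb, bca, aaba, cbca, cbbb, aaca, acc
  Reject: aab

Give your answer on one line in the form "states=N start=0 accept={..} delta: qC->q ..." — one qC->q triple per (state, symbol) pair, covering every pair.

State merging on the prefix tree: take the shortest (then alphabetical) example prefix whose next move is undefined and point that move at state 0, else 1, else 2, ...; a target is out if some Accept/Reject pair would then sit in one state with the same input left (inseparable). If every existing state is out, open a new one.
a: 0a undefined. 0a->0: ok.
b: 0b undefined. 0b->0: no, aaba/aab meet in 0. Open state 1: 0b->1.
c: 0c undefined. 0c->0: no, cb/aab meet in 1. 0c->1: ok.
bc: 1c undefined. 1c->0: no, abcc/aab meet in 1. 1c->1: no, abcc/aab meet in 1. Open state 2: 1c->2.
ca: 1a undefined. 1a->0: ok.
cb: 1b undefined. 1b->0: no, cbab/aab meet in 1. 1b->1: no, cb/aab meet in 1. 1b->2: ok.
bca: 2a undefined. 2a->0: no, cbab/aab meet in 1. 2a->1: no, bca/aab meet in 1. 2a->2: ok.
bcb: 2b undefined. 2b->0: no, cbbb/aab meet in 1. 2b->1: no, cbab/aab meet in 1. 2b->2: ok.
cbc: 2c undefined. 2c->0: ok.
All examples now run through 3 states with every (state, symbol) defined. Accept strings end in {0,2}, Reject strings end in {1}; accept={0,2}.

states=3 start=0 accept={0,2} delta: 0a->0 0b->1 0c->1 1a->0 1b->2 1c->2 2a->2 2b->2 2c->0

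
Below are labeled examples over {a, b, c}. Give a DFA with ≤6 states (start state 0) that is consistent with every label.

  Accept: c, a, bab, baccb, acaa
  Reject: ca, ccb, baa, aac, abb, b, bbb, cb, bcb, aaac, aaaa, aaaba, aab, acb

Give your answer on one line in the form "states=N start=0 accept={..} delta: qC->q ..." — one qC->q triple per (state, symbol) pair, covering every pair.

states=5 start=0 accept={1,2} delta: 0a->1 0b->0 0c->2 1a->3 1b->2 1c->4 2a->0 2b->0 2c->0 3a->1 3b->0 3c->0 4a->0 4b->0 4c->1

State merging on the prefix tree: take the shortest (then alphabetical) example prefix whose next move is undefined and point that move at state 0, else 1, else 2, ...; a target is out if some Accept/Reject pair would then sit in one state with the same input left (inseparable). If every existing state is out, open a new one.
a: 0a undefined. 0a->0: no, c/aac meet in 0 with "c" left. Open state 1: 0a->1.
b: 0b undefined. 0b->0: ok.
c: 0c undefined. 0c->0: no, c/ccb meet in 0. 0c->1: no, bab/cb meet in 1 with "b" left. Open state 2: 0c->2.
aa: 1a undefined. 1a->0: no, c/aac meet in 2. 1a->1: no, a/baa meet in 1. 1a->2: no, c/baa meet in 2. Open state 3: 1a->3.
ab: 1b undefined. 1b->0: no, bab/abb meet in 0. 1b->1: no, a/abb meet in 1. 1b->2: ok.
ac: 1c undefined. 1c->0: no, baccb/abb meet in 2 with "b" left. 1c->1: no, c/acb meet in 2. 1c->2: no, baccb/ccb meet in 2 with "cb" left. 1c->3: no, acaa/aaaa meet in 3 with "aa" left. Open state 4: 1c->4.
ca: 2a undefined. 2a->0: ok.
cb: 2b undefined. 2b->0: ok.
cc: 2c undefined. 2c->0: ok.
aaa: 3a undefined. 3a->0: no, c/aaac meet in 2. 3a->1: ok.
aab: 3b undefined. 3b->0: ok.
aac: 3c undefined. 3c->0: ok.
aca: 4a undefined. 4a->0: ok.
acb: 4b undefined. 4b->0: ok.
bacc: 4c undefined. 4c->0: no, baccb/ca meet in 0. 4c->1: ok.
All examples now run through 5 states with every (state, symbol) defined. Accept strings end in {1,2}, Reject strings end in {0,3,4}; accept={1,2}.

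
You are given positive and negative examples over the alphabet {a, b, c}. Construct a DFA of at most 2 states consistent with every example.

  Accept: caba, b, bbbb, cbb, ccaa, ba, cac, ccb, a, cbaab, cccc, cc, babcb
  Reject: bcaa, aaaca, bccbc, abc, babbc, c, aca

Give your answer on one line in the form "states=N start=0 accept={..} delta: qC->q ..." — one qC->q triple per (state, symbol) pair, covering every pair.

states=2 start=0 accept={0} delta: 0a->0 0b->0 0c->1 1a->1 1b->0 1c->0

State merging on the prefix tree: take the shortest (then alphabetical) example prefix whose next move is undefined and point that move at state 0, else 1, else 2, ...; a target is out if some Accept/Reject pair would then sit in one state with the same input left (inseparable). If every existing state is out, open a new one.
a: 0a undefined. 0a->0: ok.
b: 0b undefined. 0b->0: ok.
c: 0c undefined. 0c->0: no, caba/bcaa meet in 0. Open state 1: 0c->1.
ca: 1a undefined. 1a->0: no, caba/bcaa meet in 0. 1a->1: ok.
cb: 1b undefined. 1b->0: ok.
cc: 1c undefined. 1c->0: ok.
All examples now run through 2 states with every (state, symbol) defined. Accept strings end in {0}, Reject strings end in {1}; accept={0}.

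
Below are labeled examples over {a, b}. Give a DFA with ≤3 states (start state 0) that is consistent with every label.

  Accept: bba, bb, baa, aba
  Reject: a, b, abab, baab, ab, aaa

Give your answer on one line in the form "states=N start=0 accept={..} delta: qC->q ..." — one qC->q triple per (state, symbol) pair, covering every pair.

Grow the machine one transition at a time. Run the examples from 0; the earliest place one falls off (shortest prefix, ties alphabetical) gets sent to the lowest-numbered state that keeps every Accept/Reject pair distinguishable — a pair clashes when both reach the same state with identical unread suffix — and to a fresh state only if none does.
a: 0a undefined. 0a->0: ok.
b: 0b undefined. 0b->0: no, bba/a meet in 0. Open state 1: 0b->1.
ba: 1a undefined. 1a->0: no, baa/a meet in 0. 1a->1: no, bb/abab meet in 1 with "b" left. Open state 2: 1a->2.
bb: 1b undefined. 1b->0: no, bba/a meet in 0. 1b->1: no, bb/b meet in 1. 1b->2: ok.
baa: 2a undefined. 2a->0: no, bba/a meet in 0. 2a->1: no, bba/b meet in 1. 2a->2: ok.
abab: 2b undefined. 2b->0: ok.
All examples now run through 3 states with every (state, symbol) defined. Accept strings end in {2}, Reject strings end in {0,1}; accept={2}.

states=3 start=0 accept={2} delta: 0a->0 0b->1 1a->2 1b->2 2a->2 2b->0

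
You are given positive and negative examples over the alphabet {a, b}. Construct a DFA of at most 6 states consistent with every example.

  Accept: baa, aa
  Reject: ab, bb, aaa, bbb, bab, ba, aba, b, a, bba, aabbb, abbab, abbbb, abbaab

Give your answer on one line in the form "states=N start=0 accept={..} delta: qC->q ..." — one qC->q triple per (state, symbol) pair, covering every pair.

states=3 start=0 accept={2} delta: 0a->1 0b->0 1a->2 1b->0 2a->0 2b->0

State merging on the prefix tree: take the shortest (then alphabetical) example prefix whose next move is undefined and point that move at state 0, else 1, else 2, ...; a target is out if some Accept/Reject pair would then sit in one state with the same input left (inseparable). If every existing state is out, open a new one.
a: 0a undefined. 0a->0: no, aa/aaa meet in 0. Open state 1: 0a->1.
b: 0b undefined. 0b->0: ok.
aa: 1a undefined. 1a->0: no, baa/bb meet in 0. 1a->1: no, baa/aaa meet in 1. Open state 2: 1a->2.
ab: 1b undefined. 1b->0: ok.
aaa: 2a undefined. 2a->0: ok.
aab: 2b undefined. 2b->0: ok.
All examples now run through 3 states with every (state, symbol) defined. Accept strings end in {2}, Reject strings end in {0,1}; accept={2}.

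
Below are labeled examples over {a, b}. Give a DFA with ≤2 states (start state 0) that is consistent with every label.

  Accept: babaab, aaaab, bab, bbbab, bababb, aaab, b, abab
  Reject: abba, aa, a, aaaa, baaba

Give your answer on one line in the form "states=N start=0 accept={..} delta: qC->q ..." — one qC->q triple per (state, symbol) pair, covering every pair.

states=2 start=0 accept={1} delta: 0a->0 0b->1 1a->0 1b->1

State merging on the prefix tree: take the shortest (then alphabetical) example prefix whose next move is undefined and point that move at state 0, else 1, else 2, ...; a target is out if some Accept/Reject pair would then sit in one state with the same input left (inseparable). If every existing state is out, open a new one.
a: 0a undefined. 0a->0: ok.
b: 0b undefined. 0b->0: no, babaab/abba meet in 0. Open state 1: 0b->1.
ba: 1a undefined. 1a->0: ok.
bb: 1b undefined. 1b->0: no, bababb/abba meet in 0. 1b->1: ok.
All examples now run through 2 states with every (state, symbol) defined. Accept strings end in {1}, Reject strings end in {0}; accept={1}.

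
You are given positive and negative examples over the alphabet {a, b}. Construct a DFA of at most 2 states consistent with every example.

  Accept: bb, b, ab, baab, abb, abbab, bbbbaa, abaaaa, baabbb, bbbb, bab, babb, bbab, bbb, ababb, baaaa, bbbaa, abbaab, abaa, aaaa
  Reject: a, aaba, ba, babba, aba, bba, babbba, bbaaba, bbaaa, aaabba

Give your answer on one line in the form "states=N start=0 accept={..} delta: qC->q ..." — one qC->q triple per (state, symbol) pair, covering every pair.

states=2 start=0 accept={0} delta: 0a->1 0b->0 1a->0 1b->0

Fold the examples into a partial DFA from state 0: repeatedly fix the first undefined (state, symbol) met by the shortest-then-alphabetical prefix, trying targets in increasing order and rejecting any under which an Accept and a Reject string meet in one state with the same remainder; add a state when all current targets are rejected. Accepting states are where Accept strings end.
a: 0a undefined. 0a->0: no, aaaa/a meet in 0. Open state 1: 0a->1.
b: 0b undefined. 0b->0: ok.
aa: 1a undefined. 1a->0: ok.
ab: 1b undefined. 1b->0: ok.
All examples now run through 2 states with every (state, symbol) defined. Accept strings end in {0}, Reject strings end in {1}; accept={0}.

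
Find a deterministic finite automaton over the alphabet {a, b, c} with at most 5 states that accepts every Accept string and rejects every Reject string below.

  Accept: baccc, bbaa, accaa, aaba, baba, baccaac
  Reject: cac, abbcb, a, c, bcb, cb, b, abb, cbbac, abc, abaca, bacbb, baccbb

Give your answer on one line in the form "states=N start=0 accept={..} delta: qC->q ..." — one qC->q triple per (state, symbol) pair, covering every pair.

State merging on the prefix tree: take the shortest (then alphabetical) example prefix whose next move is undefined and point that move at state 0, else 1, else 2, ...; a target is out if some Accept/Reject pair would then sit in one state with the same input left (inseparable). If every existing state is out, open a new one.
a: 0a undefined. 0a->0: ok.
b: 0b undefined. 0b->0: no, bbaa/a meet in 0. Open state 1: 0b->1.
c: 0c undefined. 0c->0: no, accaa/cac meet in 0. 0c->1: ok.
ba: 1a undefined. 1a->0: no, aaba/a meet in 0. 1a->1: no, aaba/c meet in 1. Open state 2: 1a->2.
bb: 1b undefined. 1b->0: no, bbaa/abbcb meet in 0. 1b->1: ok.
bc: 1c undefined. 1c->0: no, accaa/a meet in 0. 1c->1: ok.
bab: 2b undefined. 2b->0: no, baba/a meet in 0. 2b->1: ok.
bac: 2c undefined. 2c->0: no, baccc/abbcb meet in 1. 2c->1: no, baccc/cac meet in 1. 2c->2: no, baccc/cac meet in 2. Open state 3: 2c->3.
bacb: 3b undefined. 3b->0: ok.
bacc: 3c undefined. 3c->0: no, baccc/abbcb meet in 1. 3c->1: no, baccc/abbcb meet in 1. 3c->2: no, baccc/cac meet in 3. 3c->3: no, baccc/cac meet in 3. Open state 4: 3c->4.
bbaa: 2a undefined. 2a->0: no, bbaa/a meet in 0. 2a->1: no, bbaa/abbcb meet in 1. 2a->2: ok.
abaca: 3a undefined. 3a->0: ok.
bacca: 4a undefined. 4a->0: no, baccaac/abbcb meet in 1. 4a->1: no, baccaac/cac meet in 3. 4a->2: no, baccaac/cac meet in 3. 4a->3: no, baccaac/abbcb meet in 1. 4a->4: ok.
baccb: 4b undefined. 4b->0: ok.
baccc: 4c undefined. 4c->0: no, baccc/a meet in 0. 4c->1: no, baccc/abbcb meet in 1. 4c->2: ok.
All examples now run through 5 states with every (state, symbol) defined. Accept strings end in {2}, Reject strings end in {0,1,3}; accept={2}.

states=5 start=0 accept={2} delta: 0a->0 0b->1 0c->1 1a->2 1b->1 1c->1 2a->2 2b->1 2c->3 3a->0 3b->0 3c->4 4a->4 4b->0 4c->2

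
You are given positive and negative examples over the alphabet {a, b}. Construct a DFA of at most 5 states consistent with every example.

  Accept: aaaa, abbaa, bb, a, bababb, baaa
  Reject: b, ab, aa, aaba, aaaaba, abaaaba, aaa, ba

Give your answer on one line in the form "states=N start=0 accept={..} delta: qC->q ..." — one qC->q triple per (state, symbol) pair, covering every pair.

states=5 start=0 accept={1,4} delta: 0a->1 0b->2 1a->2 1b->0 2a->3 2b->1 3a->4 3b->2 4a->1 4b->1

Fold the examples into a partial DFA from state 0: repeatedly fix the first undefined (state, symbol) met by the shortest-then-alphabetical prefix, trying targets in increasing order and rejecting any under which an Accept and a Reject string meet in one state with the same remainder; add a state when all current targets are rejected. Accepting states are where Accept strings end.
a: 0a undefined. 0a->0: no, aaaa/aa meet in 0. Open state 1: 0a->1.
b: 0b undefined. 0b->0: no, bb/b meet in 0. 0b->1: no, bb/ab meet in 1 with "b" left. Open state 2: 0b->2.
aa: 1a undefined. 1a->0: no, aaaa/aa meet in 0. 1a->1: no, aaaa/aa meet in 1. 1a->2: ok.
ab: 1b undefined. 1b->0: ok.
ba: 2a undefined. 2a->0: no, aaaa/aaaaba meet in 1. 2a->1: no, aaaa/b meet in 2. 2a->2: no, aaaa/b meet in 2. Open state 3: 2a->3.
bb: 2b undefined. 2b->0: no, bb/ab meet in 0. 2b->1: ok.
baa: 3a undefined. 3a->0: no, aaaa/ab meet in 0. 3a->1: no, aaaa/aaaaba meet in 1. 3a->2: no, aaaa/b meet in 2. 3a->3: no, aaaa/aaa meet in 3. Open state 4: 3a->4.
bab: 3b undefined. 3b->0: no, bb/abaaaba meet in 1. 3b->1: no, bababb/ab meet in 0. 3b->2: ok.
baaa: 4a undefined. 4a->0: no, baaa/ab meet in 0. 4a->1: ok.
aaaab: 4b undefined. 4b->0: no, bb/aaaaba meet in 1. 4b->1: ok.
All examples now run through 5 states with every (state, symbol) defined. Accept strings end in {1,4}, Reject strings end in {0,2,3}; accept={1,4}.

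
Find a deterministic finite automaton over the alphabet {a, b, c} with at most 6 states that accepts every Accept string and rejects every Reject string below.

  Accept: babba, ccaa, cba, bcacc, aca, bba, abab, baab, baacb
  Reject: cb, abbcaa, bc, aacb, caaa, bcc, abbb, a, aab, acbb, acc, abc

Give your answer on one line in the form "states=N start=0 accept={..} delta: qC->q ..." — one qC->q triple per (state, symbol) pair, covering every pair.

states=5 start=0 accept={2,4} delta: 0a->0 0b->1 0c->1 1a->2 1b->3 1c->1 2a->4 2b->2 2c->2 3a->2 3b->0 3c->0 4a->0 4b->2 4c->2

Grow the machine one transition at a time. Run the examples from 0; the earliest place one falls off (shortest prefix, ties alphabetical) gets sent to the lowest-numbered state that keeps every Accept/Reject pair distinguishable — a pair clashes when both reach the same state with identical unread suffix — and to a fresh state only if none does.
a: 0a undefined. 0a->0: ok.
b: 0b undefined. 0b->0: no, babba/abbb meet in 0. Open state 1: 0b->1.
c: 0c undefined. 0c->0: no, ccaa/caaa meet in 0. 0c->1: ok.
ba: 1a undefined. 1a->0: no, aca/caaa meet in 0. 1a->1: no, aca/caaa meet in 1. Open state 2: 1a->2.
bb: 1b undefined. 1b->0: no, cba/cb meet in 0. 1b->1: no, ccaa/abbcaa meet in 1 with "caa" left. 1b->2: no, aca/cb meet in 2. Open state 3: 1b->3.
bc: 1c undefined. 1c->0: no, ccaa/bc meet in 0. 1c->1: ok.
baa: 2a undefined. 2a->0: no, ccaa/caaa meet in 0. 2a->1: no, ccaa/bc meet in 1. 2a->2: no, ccaa/caaa meet in 2. 2a->3: no, ccaa/cb meet in 3. Open state 4: 2a->4.
bab: 2b undefined. 2b->0: no, abab/a meet in 0. 2b->1: no, abab/bc meet in 1. 2b->2: ok.
bba: 3a undefined. 3a->0: no, cba/a meet in 0. 3a->1: no, cba/bc meet in 1. 3a->2: ok.
abbb: 3b undefined. 3b->0: ok.
abbc: 3c undefined. 3c->0: ok.
baab: 4b undefined. 4b->0: no, baab/abbcaa meet in 0. 4b->1: no, baab/bc meet in 1. 4b->2: ok.
baac: 4c undefined. 4c->0: no, baacb/bc meet in 1. 4c->1: no, baacb/cb meet in 3. 4c->2: ok.
bcac: 2c undefined. 2c->0: no, bcacc/bc meet in 1. 2c->1: no, bcacc/bc meet in 1. 2c->2: ok.
caaa: 4a undefined. 4a->0: ok.
All examples now run through 5 states with every (state, symbol) defined. Accept strings end in {2,4}, Reject strings end in {0,1,3}; accept={2,4}.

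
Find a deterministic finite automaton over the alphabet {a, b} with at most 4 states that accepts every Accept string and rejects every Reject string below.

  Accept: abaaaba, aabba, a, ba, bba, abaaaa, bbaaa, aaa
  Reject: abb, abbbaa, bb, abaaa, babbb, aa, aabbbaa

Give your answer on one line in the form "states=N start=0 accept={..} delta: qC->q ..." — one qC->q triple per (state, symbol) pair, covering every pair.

Fold the examples into a partial DFA from state 0: repeatedly fix the first undefined (state, symbol) met by the shortest-then-alphabetical prefix, trying targets in increasing order and rejecting any under which an Accept and a Reject string meet in one state with the same remainder; add a state when all current targets are rejected. Accepting states are where Accept strings end.
a: 0a undefined. 0a->0: no, a/aa meet in 0. Open state 1: 0a->1.
b: 0b undefined. 0b->0: ok.
aa: 1a undefined. 1a->0: ok.
ab: 1b undefined. 1b->0: no, abaaaba/abaaa meet in 1. 1b->1: no, abaaaba/abb meet in 1. Open state 2: 1b->2.
aba: 2a undefined. 2a->0: ok.
abb: 2b undefined. 2b->0: ok.
All examples now run through 3 states with every (state, symbol) defined. Accept strings end in {1}, Reject strings end in {0}; accept={1}.

states=3 start=0 accept={1} delta: 0a->1 0b->0 1a->0 1b->2 2a->0 2b->0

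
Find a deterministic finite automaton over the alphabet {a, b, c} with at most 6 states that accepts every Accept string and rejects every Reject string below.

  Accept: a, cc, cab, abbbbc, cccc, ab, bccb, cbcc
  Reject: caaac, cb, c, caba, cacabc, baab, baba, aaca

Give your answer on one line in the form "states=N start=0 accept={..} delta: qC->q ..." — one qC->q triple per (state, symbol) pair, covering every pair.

State merging on the prefix tree: take the shortest (then alphabetical) example prefix whose next move is undefined and point that move at state 0, else 1, else 2, ...; a target is out if some Accept/Reject pair would then sit in one state with the same input left (inseparable). If every existing state is out, open a new one.
a: 0a undefined. 0a->0: ok.
b: 0b undefined. 0b->0: no, a/baab meet in 0. Open state 1: 0b->1.
c: 0c undefined. 0c->0: no, a/caaac meet in 0. 0c->1: no, ab/c meet in 1. Open state 2: 0c->2.
ba: 1a undefined. 1a->0: no, a/baba meet in 0. 1a->1: ok.
bc: 1c undefined. 1c->0: no, bccb/cb meet in 2 with "b" left. 1c->1: no, bccb/baab meet in 1 with "b" left. 1c->2: ok.
ca: 2a undefined. 2a->0: no, a/aaca meet in 0. 2a->1: no, cab/baab meet in 1 with "b" left. 2a->2: no, cc/caaac meet in 2 with "c" left. Open state 3: 2a->3.
cb: 2b undefined. 2b->0: no, a/cb meet in 0. 2b->1: no, ab/cb meet in 1. 2b->2: ok.
cc: 2c undefined. 2c->0: no, cbcc/cb meet in 2. 2c->1: no, bccb/baab meet in 1 with "b" left. 2c->2: no, cc/cb meet in 2. 2c->3: no, cc/aaca meet in 3. Open state 4: 2c->4.
abb: 1b undefined. 1b->0: no, a/baab meet in 0. 1b->1: no, abbbbc/cb meet in 2. 1b->2: ok.
caa: 3a undefined. 3a->0: ok.
cab: 3b undefined. 3b->0: no, a/caba meet in 0. 3b->1: no, cab/caba meet in 1. 3b->2: no, cab/caaac meet in 2. 3b->3: no, a/caba meet in 0. 3b->4: ok.
cac: 3c undefined. 3c->0: ok.
ccc: 4c undefined. 4c->0: no, cccc/caaac meet in 2. 4c->1: no, cccc/caaac meet in 2. 4c->2: no, cbcc/caaac meet in 2. 4c->3: no, cbcc/baba meet in 3. 4c->4: ok.
bccb: 4b undefined. 4b->0: ok.
caba: 4a undefined. 4a->0: no, a/caba meet in 0. 4a->1: no, ab/caba meet in 1. 4a->2: ok.
All examples now run through 5 states with every (state, symbol) defined. Accept strings end in {0,1,4}, Reject strings end in {2,3}; accept={0,1,4}.

states=5 start=0 accept={0,1,4} delta: 0a->0 0b->1 0c->2 1a->1 1b->2 1c->2 2a->3 2b->2 2c->4 3a->0 3b->4 3c->0 4a->2 4b->0 4c->4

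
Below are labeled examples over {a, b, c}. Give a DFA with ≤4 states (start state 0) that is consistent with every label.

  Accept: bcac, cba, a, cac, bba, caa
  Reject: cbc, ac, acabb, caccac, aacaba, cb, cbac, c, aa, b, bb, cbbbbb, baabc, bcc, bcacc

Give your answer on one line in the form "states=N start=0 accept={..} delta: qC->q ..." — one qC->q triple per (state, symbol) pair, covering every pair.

State merging on the prefix tree: take the shortest (then alphabetical) example prefix whose next move is undefined and point that move at state 0, else 1, else 2, ...; a target is out if some Accept/Reject pair would then sit in one state with the same input left (inseparable). If every existing state is out, open a new one.
a: 0a undefined. 0a->0: no, a/aa meet in 0. Open state 1: 0a->1.
b: 0b undefined. 0b->0: ok.
c: 0c undefined. 0c->0: no, bcac/ac meet in 1 with "c" left. 0c->1: no, a/c meet in 1. Open state 2: 0c->2.
aa: 1a undefined. 1a->0: ok.
ac: 1c undefined. 1c->0: ok.
ca: 2a undefined. 2a->0: no, bcac/c meet in 2. 2a->1: no, bcac/ac meet in 0. 2a->2: no, bcac/bcc meet in 2 with "c" left. Open state 3: 2a->3.
cb: 2b undefined. 2b->0: ok.
bcc: 2c undefined. 2c->0: ok.
caa: 3a undefined. 3a->0: no, caa/ac meet in 0. 3a->1: ok.
cac: 3c undefined. 3c->0: no, bcac/ac meet in 0. 3c->1: ok.
acab: 1b undefined. 1b->0: ok.
aacab: 3b undefined. 3b->0: no, bcac/aacaba meet in 1. 3b->1: ok.
All examples now run through 4 states with every (state, symbol) defined. Accept strings end in {1}, Reject strings end in {0,2}; accept={1}.

states=4 start=0 accept={1} delta: 0a->1 0b->0 0c->2 1a->0 1b->0 1c->0 2a->3 2b->0 2c->0 3a->1 3b->1 3c->1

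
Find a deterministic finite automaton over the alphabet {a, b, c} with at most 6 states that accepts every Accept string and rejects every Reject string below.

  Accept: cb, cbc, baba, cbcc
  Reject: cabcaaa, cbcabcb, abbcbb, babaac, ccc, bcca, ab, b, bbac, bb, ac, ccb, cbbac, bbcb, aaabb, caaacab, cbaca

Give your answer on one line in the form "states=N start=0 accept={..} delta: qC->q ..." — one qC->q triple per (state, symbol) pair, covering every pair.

State merging on the prefix tree: take the shortest (then alphabetical) example prefix whose next move is undefined and point that move at state 0, else 1, else 2, ...; a target is out if some Accept/Reject pair would then sit in one state with the same input left (inseparable). If every existing state is out, open a new one.
a: 0a undefined. 0a->0: ok.
b: 0b undefined. 0b->0: no, cb/bbcb meet in 0 with "cb" left. Open state 1: 0b->1.
c: 0c undefined. 0c->0: no, cb/ab meet in 1. 0c->1: no, cb/bb meet in 1 with "b" left. Open state 2: 0c->2.
ba: 1a undefined. 1a->0: ok.
bb: 1b undefined. 1b->0: no, cb/bbcb meet in 2 with "b" left. 1b->1: ok.
bc: 1c undefined. 1c->0: ok.
ca: 2a undefined. 2a->0: no, baba/cabcaaa meet in 0. 2a->1: no, baba/cabcaaa meet in 0. 2a->2: ok.
cb: 2b undefined. 2b->0: no, cb/cbcabcb meet in 0. 2b->1: no, cb/cbcabcb meet in 1. 2b->2: no, cb/babaac meet in 2. Open state 3: 2b->3.
cc: 2c undefined. 2c->0: ok.
cba: 3a undefined. 3a->0: ok.
cbb: 3b undefined. 3b->0: ok.
cbc: 3c undefined. 3c->0: no, cbc/cabcaaa meet in 0. 3c->1: no, cbc/cbcabcb meet in 1. 3c->2: no, cb/cbcabcb meet in 3. 3c->3: no, baba/cabcaaa meet in 0. Open state 4: 3c->4.
cbca: 4a undefined. 4a->0: no, baba/cabcaaa meet in 0. 4a->1: no, baba/cabcaaa meet in 0. 4a->2: ok.
cbcc: 4c undefined. 4c->0: ok.
cbcabcb: 4b undefined. 4b->0: no, baba/cbcabcb meet in 0. 4b->1: ok.
All examples now run through 5 states with every (state, symbol) defined. Accept strings end in {0,3,4}, Reject strings end in {1,2}; accept={0,3,4}.

states=5 start=0 accept={0,3,4} delta: 0a->0 0b->1 0c->2 1a->0 1b->1 1c->0 2a->2 2b->3 2c->0 3a->0 3b->0 3c->4 4a->2 4b->1 4c->0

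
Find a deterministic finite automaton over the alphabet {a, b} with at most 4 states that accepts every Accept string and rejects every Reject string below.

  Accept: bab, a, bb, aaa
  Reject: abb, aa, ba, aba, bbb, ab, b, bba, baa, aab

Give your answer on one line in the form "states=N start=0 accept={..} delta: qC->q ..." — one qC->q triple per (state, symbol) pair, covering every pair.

states=4 start=0 accept={1} delta: 0a->1 0b->2 1a->0 1b->3 2a->2 2b->1 3a->0 3b->0

State merging on the prefix tree: take the shortest (then alphabetical) example prefix whose next move is undefined and point that move at state 0, else 1, else 2, ...; a target is out if some Accept/Reject pair would then sit in one state with the same input left (inseparable). If every existing state is out, open a new one.
a: 0a undefined. 0a->0: no, a/aa meet in 0. Open state 1: 0a->1.
b: 0b undefined. 0b->0: no, bab/ab meet in 1 with "b" left. 0b->1: no, bab/aab meet in 1 with "ab" left. Open state 2: 0b->2.
aa: 1a undefined. 1a->0: ok.
ab: 1b undefined. 1b->0: no, a/aba meet in 1. 1b->1: no, a/abb meet in 1. 1b->2: no, bb/abb meet in 2 with "b" left. Open state 3: 1b->3.
ba: 2a undefined. 2a->0: no, bab/b meet in 2. 2a->1: no, bab/ab meet in 3. 2a->2: ok.
bb: 2b undefined. 2b->0: no, bab/aa meet in 0. 2b->1: ok.
aba: 3a undefined. 3a->0: ok.
abb: 3b undefined. 3b->0: ok.
All examples now run through 4 states with every (state, symbol) defined. Accept strings end in {1}, Reject strings end in {0,2,3}; accept={1}.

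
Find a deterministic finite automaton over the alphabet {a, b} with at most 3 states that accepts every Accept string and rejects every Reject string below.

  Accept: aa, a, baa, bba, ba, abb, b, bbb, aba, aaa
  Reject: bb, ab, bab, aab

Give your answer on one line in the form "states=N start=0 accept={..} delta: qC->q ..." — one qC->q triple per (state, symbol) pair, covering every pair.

Fold the examples into a partial DFA from state 0: repeatedly fix the first undefined (state, symbol) met by the shortest-then-alphabetical prefix, trying targets in increasing order and rejecting any under which an Accept and a Reject string meet in one state with the same remainder; add a state when all current targets are rejected. Accepting states are where Accept strings end.
a: 0a undefined. 0a->0: no, abb/bb meet in 0 with "bb" left. Open state 1: 0a->1.
b: 0b undefined. 0b->0: no, b/bb meet in 0. 0b->1: ok.
aa: 1a undefined. 1a->0: no, a/bab meet in 1. 1a->1: ok.
ab: 1b undefined. 1b->0: ok.
All examples now run through 2 states with every (state, symbol) defined. Accept strings end in {1}, Reject strings end in {0}; accept={1}.

states=2 start=0 accept={1} delta: 0a->1 0b->1 1a->1 1b->0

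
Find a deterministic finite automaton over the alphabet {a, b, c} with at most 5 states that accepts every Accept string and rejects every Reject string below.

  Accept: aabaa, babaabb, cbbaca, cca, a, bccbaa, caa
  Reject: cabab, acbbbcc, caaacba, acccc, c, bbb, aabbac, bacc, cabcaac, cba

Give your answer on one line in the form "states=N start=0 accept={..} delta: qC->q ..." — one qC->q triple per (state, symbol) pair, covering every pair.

Fold the examples into a partial DFA from state 0: repeatedly fix the first undefined (state, symbol) met by the shortest-then-alphabetical prefix, trying targets in increasing order and rejecting any under which an Accept and a Reject string meet in one state with the same remainder; add a state when all current targets are rejected. Accepting states are where Accept strings end.
a: 0a undefined. 0a->0: ok.
b: 0b undefined. 0b->0: no, aabaa/bbb meet in 0. Open state 1: 0b->1.
c: 0c undefined. 0c->0: no, cca/acccc meet in 0. 0c->1: ok.
ba: 1a undefined. 1a->0: ok.
bb: 1b undefined. 1b->0: no, aabaa/caaacba meet in 0. 1b->1: no, aabaa/caaacba meet in 0. Open state 2: 1b->2.
bc: 1c undefined. 1c->0: no, aabaa/acccc meet in 0. 1c->1: ok.
bbb: 2b undefined. 2b->0: no, aabaa/bbb meet in 0. 2b->1: ok.
cba: 2a undefined. 2a->0: no, aabaa/caaacba meet in 0. 2a->1: ok.
acbbbc: 2c undefined. 2c->0: ok.
All examples now run through 3 states with every (state, symbol) defined. Accept strings end in {0,2}, Reject strings end in {1}; accept={0,2}.

states=3 start=0 accept={0,2} delta: 0a->0 0b->1 0c->1 1a->0 1b->2 1c->1 2a->1 2b->1 2c->0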